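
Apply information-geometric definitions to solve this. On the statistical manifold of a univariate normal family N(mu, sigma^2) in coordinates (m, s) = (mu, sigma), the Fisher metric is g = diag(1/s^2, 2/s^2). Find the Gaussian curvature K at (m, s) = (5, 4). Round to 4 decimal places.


The metric has the form g = (A dm^2 + B ds^2)/s^2 with A = 1, B = 2.
Substitute u = sqrt(A/B)*m: g = B*(du^2 + ds^2)/s^2, i.e. B times the
Poincare upper half-plane metric, which has constant Gaussian curvature -1.
Scaling a 2D metric by a constant c divides the Gaussian curvature by c,
so K = -1/B = -1/(2) = -0.5000 everywhere (the point (m, s) = (5, 4) is irrelevant:
the curvature is constant).
The requested Gaussian curvature is K = -0.5000.

-0.5000


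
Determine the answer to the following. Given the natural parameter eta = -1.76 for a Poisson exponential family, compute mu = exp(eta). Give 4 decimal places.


Expectation parameter for Poisson exponential family:
mu = exp(eta).
eta = -1.76.
mu = exp(-1.76) = 0.1720

0.1720


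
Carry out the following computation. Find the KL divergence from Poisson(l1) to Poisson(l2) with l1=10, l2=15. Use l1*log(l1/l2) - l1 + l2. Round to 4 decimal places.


KL divergence for Poisson:
KL = l1*log(l1/l2) - l1 + l2.
l1 = 10, l2 = 15.
log(10/15) = -0.405465.
l1*log(l1/l2) = 10 * -0.405465 = -4.054651.
KL = -4.054651 - 10 + 15 = 0.9453

0.9453


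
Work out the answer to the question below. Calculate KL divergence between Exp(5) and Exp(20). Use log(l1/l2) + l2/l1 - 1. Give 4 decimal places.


KL divergence for exponential family:
KL = log(l1/l2) + l2/l1 - 1.
log(5/20) = -1.386294.
20/5 = 4.0.
KL = -1.386294 + 4.0 - 1 = 1.6137

1.6137


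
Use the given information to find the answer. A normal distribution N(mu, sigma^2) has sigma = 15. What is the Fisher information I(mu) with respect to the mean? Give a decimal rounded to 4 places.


The Fisher information for the mean of a normal distribution is I(mu) = 1/sigma^2.
sigma = 15, so sigma^2 = 225.
I(mu) = 1/225 = 0.0044

0.0044


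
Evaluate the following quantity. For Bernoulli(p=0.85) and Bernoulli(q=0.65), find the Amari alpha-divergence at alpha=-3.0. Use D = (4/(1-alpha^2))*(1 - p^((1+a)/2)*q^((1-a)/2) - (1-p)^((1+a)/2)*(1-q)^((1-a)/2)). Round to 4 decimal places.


Amari alpha-divergence:
D = (4/(1-alpha^2))*(1 - p^((1+a)/2)*q^((1-a)/2) - (1-p)^((1+a)/2)*(1-q)^((1-a)/2)).
alpha = -3.0, p = 0.85, q = 0.65.
e1 = (1+alpha)/2 = -1.0, e2 = (1-alpha)/2 = 2.0.
t1 = p^e1 * q^e2 = 0.85^-1.0 * 0.65^2.0 = 0.497059.
t2 = (1-p)^e1 * (1-q)^e2 = 0.15^-1.0 * 0.35^2.0 = 0.816667.
4/(1-alpha^2) = -0.5.
D = -0.5*(1 - 0.497059 - 0.816667) = 0.1569

0.1569


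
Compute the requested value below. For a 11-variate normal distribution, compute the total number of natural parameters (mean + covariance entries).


Exponential family dimension calculation:
For 11-dim MVN: mean has 11 params, covariance has 11*12/2 = 66 unique entries.
Total dim = 11 + 66 = 77.

77


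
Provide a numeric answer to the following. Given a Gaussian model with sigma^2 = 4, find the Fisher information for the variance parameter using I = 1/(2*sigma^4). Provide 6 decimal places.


Fisher information for variance: I(sigma^2) = 1/(2*sigma^4).
sigma^2 = 4, so sigma^4 = 16.
I = 1/(2*16) = 1/32 = 0.031250

0.031250


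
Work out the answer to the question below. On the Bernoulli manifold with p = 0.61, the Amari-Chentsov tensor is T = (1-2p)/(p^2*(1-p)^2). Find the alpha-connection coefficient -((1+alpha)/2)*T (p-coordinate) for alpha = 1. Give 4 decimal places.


Skewness (Amari-Chentsov) tensor: T = (1-2p)/(p^2*(1-p)^2).
p = 0.61, 1-2p = -0.22, p^2 = 0.3721, (1-p)^2 = 0.1521.
T = -0.22/(0.3721 * 0.1521) = -3.887172.
In the p-coordinate, Gamma^(alpha) = Gamma^(0) - (alpha/2)*T with Gamma^(0) = (1/2)*g'(p) = -T/2,
so Gamma^(alpha) = -((1+alpha)/2)*T.
alpha = 1, -(1+alpha)/2 = -1.0.
Gamma = -1.0 * -3.887172 = 3.8872

3.8872


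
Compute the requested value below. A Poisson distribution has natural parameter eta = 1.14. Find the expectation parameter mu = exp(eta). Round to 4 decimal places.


Expectation parameter for Poisson exponential family:
mu = exp(eta).
eta = 1.14.
mu = exp(1.14) = 3.1268

3.1268


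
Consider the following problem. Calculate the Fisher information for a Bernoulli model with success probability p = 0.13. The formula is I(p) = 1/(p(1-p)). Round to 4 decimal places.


For Bernoulli(p), Fisher information is I(p) = 1/(p*(1-p)).
p = 0.13, 1-p = 0.87.
p*(1-p) = 0.1131.
I(p) = 1/0.1131 = 8.8417

8.8417


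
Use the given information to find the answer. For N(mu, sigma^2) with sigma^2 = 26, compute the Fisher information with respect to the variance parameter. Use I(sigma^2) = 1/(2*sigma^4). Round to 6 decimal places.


Fisher information for variance: I(sigma^2) = 1/(2*sigma^4).
sigma^2 = 26, so sigma^4 = 676.
I = 1/(2*676) = 1/1352 = 0.000740

0.000740


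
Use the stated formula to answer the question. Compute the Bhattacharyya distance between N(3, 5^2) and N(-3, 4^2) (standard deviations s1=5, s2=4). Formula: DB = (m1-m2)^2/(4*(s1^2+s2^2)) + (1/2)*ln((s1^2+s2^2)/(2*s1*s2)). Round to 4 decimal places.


Bhattacharyya distance between two Gaussians:
DB = (m1-m2)^2/(4*(s1^2+s2^2)) + (1/2)*ln((s1^2+s2^2)/(2*s1*s2)).
(m1-m2)^2 = (6)^2 = 36.
s1^2+s2^2 = 25 + 16 = 41.
term1 = 36/164 = 0.219512.
term2 = 0.5*ln(41/40.0) = 0.012346.
DB = 0.219512 + 0.012346 = 0.2319

0.2319


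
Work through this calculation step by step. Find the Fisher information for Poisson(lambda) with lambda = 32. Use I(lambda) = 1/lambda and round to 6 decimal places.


Fisher information for Poisson: I(lambda) = 1/lambda.
lambda = 32.
I(lambda) = 1/32 = 0.031250

0.031250


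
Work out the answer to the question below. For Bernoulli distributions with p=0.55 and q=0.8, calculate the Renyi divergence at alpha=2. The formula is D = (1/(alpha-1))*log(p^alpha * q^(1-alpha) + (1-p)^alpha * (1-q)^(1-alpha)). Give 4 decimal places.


Renyi divergence of order alpha between Bernoulli distributions:
D = (1/(alpha-1))*log(p^alpha * q^(1-alpha) + (1-p)^alpha * (1-q)^(1-alpha)).
alpha = 2, p = 0.55, q = 0.8.
p^alpha * q^(1-alpha) = 0.55^2 * 0.8^-1 = 0.378125.
(1-p)^alpha * (1-q)^(1-alpha) = 0.45^2 * 0.2^-1 = 1.0125.
sum = 0.378125 + 1.0125 = 1.390625.
D = (1/1)*log(1.390625) = 0.3298

0.3298


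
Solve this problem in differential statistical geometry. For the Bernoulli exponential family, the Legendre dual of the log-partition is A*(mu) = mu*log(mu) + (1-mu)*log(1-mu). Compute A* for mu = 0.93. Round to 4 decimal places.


Legendre transform for Bernoulli:
A*(mu) = mu*log(mu) + (1-mu)*log(1-mu).
mu = 0.93, 1-mu = 0.07.
mu*log(mu) = 0.93*log(0.93) = -0.067491.
(1-mu)*log(1-mu) = 0.07*log(0.07) = -0.186148.
A* = -0.067491 + -0.186148 = -0.2536

-0.2536


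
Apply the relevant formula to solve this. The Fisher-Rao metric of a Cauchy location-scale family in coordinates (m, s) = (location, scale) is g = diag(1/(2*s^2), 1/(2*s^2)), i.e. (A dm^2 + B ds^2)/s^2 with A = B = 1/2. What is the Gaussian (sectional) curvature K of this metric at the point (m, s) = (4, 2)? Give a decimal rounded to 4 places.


The metric has the form g = (A dm^2 + B ds^2)/s^2 with A = 1/2, B = 1/2.
Substitute u = sqrt(A/B)*m: g = B*(du^2 + ds^2)/s^2, i.e. B times the
Poincare upper half-plane metric, which has constant Gaussian curvature -1.
Scaling a 2D metric by a constant c divides the Gaussian curvature by c,
so K = -1/B = -1/(1/2) = -2.0000 everywhere (the point (m, s) = (4, 2) is irrelevant:
the curvature is constant).
The requested Gaussian curvature is K = -2.0000.

-2.0000


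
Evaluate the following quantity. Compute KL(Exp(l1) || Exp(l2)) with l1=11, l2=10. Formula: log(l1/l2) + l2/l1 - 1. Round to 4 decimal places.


KL divergence for exponential family:
KL = log(l1/l2) + l2/l1 - 1.
log(11/10) = 0.09531.
10/11 = 0.909091.
KL = 0.09531 + 0.909091 - 1 = 0.0044

0.0044


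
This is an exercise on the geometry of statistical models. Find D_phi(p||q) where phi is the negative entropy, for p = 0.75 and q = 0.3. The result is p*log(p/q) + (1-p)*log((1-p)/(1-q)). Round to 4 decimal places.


Bregman divergence with negative entropy generator:
D = p*log(p/q) + (1-p)*log((1-p)/(1-q)).
p = 0.75, q = 0.3.
p*log(p/q) = 0.75*log(0.75/0.3) = 0.687218.
(1-p)*log((1-p)/(1-q)) = 0.25*log(0.25/0.7) = -0.257405.
D = 0.687218 + -0.257405 = 0.4298

0.4298


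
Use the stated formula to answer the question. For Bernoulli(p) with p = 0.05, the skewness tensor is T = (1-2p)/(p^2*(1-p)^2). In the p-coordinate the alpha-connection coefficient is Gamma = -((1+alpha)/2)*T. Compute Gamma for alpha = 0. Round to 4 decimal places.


Skewness (Amari-Chentsov) tensor: T = (1-2p)/(p^2*(1-p)^2).
p = 0.05, 1-2p = 0.9, p^2 = 0.0025, (1-p)^2 = 0.9025.
T = 0.9/(0.0025 * 0.9025) = 398.891967.
In the p-coordinate, Gamma^(alpha) = Gamma^(0) - (alpha/2)*T with Gamma^(0) = (1/2)*g'(p) = -T/2,
so Gamma^(alpha) = -((1+alpha)/2)*T.
alpha = 0, -(1+alpha)/2 = -0.5.
Gamma = -0.5 * 398.891967 = -199.4460

-199.4460


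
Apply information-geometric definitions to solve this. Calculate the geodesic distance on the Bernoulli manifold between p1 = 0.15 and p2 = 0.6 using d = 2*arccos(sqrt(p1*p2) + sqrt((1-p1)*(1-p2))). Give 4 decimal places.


Geodesic distance on Bernoulli manifold:
d(p1,p2) = 2*arccos(sqrt(p1*p2) + sqrt((1-p1)*(1-p2))).
sqrt(p1*p2) = sqrt(0.15*0.6) = 0.3.
sqrt((1-p1)*(1-p2)) = sqrt(0.85*0.4) = 0.583095.
arg = 0.3 + 0.583095 = 0.883095.
d = 2*arccos(0.883095) = 0.9768

0.9768


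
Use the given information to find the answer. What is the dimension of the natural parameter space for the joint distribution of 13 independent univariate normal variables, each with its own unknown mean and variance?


Exponential family dimension calculation:
Each univariate normal has two natural parameters (mu/sigma^2 and -1/(2 sigma^2)).
With 13 independent components, dim = 2 * 13 = 26.

26


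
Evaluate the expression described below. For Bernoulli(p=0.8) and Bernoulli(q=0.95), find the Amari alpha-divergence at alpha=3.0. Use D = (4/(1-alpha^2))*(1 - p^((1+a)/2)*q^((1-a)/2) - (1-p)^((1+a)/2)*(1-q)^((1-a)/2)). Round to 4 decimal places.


Amari alpha-divergence:
D = (4/(1-alpha^2))*(1 - p^((1+a)/2)*q^((1-a)/2) - (1-p)^((1+a)/2)*(1-q)^((1-a)/2)).
alpha = 3.0, p = 0.8, q = 0.95.
e1 = (1+alpha)/2 = 2.0, e2 = (1-alpha)/2 = -1.0.
t1 = p^e1 * q^e2 = 0.8^2.0 * 0.95^-1.0 = 0.673684.
t2 = (1-p)^e1 * (1-q)^e2 = 0.2^2.0 * 0.05^-1.0 = 0.8.
4/(1-alpha^2) = -0.5.
D = -0.5*(1 - 0.673684 - 0.8) = 0.2368

0.2368


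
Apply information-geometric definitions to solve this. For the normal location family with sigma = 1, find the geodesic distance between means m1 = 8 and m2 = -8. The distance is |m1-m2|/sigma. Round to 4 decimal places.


On the fixed-variance normal subfamily, geodesic distance = |m1-m2|/sigma.
|8 - -8| = 16.
sigma = 1.
d = 16/1 = 16.0000

16.0000


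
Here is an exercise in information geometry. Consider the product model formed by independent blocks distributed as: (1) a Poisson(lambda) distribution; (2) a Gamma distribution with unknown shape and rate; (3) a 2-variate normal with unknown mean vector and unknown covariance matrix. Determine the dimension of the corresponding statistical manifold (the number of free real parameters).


The dimension of a statistical manifold equals the number of free
(independent) real parameters of the model. For a product of independent
blocks the parameter counts add.
- Poisson (lambda): 1.
- Gamma (shape, rate): 2.
- 2-variate normal: 2 (mean) + 2*3/2 = 3 (symmetric covariance) = 5.
Total = 1 + 2 + 5 = 8.
Dimension = 8

8


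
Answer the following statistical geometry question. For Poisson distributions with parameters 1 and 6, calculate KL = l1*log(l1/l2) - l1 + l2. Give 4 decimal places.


KL divergence for Poisson:
KL = l1*log(l1/l2) - l1 + l2.
l1 = 1, l2 = 6.
log(1/6) = -1.791759.
l1*log(l1/l2) = 1 * -1.791759 = -1.791759.
KL = -1.791759 - 1 + 6 = 3.2082

3.2082


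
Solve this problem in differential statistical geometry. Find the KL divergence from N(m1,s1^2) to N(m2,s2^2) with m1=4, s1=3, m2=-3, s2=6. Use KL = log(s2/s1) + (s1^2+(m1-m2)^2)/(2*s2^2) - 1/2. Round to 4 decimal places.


KL divergence between normal distributions:
KL = log(s2/s1) + (s1^2 + (m1-m2)^2)/(2*s2^2) - 1/2.
log(6/3) = 0.693147.
(3^2 + (4--3)^2)/(2*6^2) = (9 + 49)/72 = 0.805556.
KL = 0.693147 + 0.805556 - 0.5 = 0.9987

0.9987


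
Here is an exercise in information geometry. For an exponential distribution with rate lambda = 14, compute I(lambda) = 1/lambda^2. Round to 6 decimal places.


Fisher information for exponential: I(lambda) = 1/lambda^2.
lambda = 14, lambda^2 = 196.
I = 1/196 = 0.005102

0.005102


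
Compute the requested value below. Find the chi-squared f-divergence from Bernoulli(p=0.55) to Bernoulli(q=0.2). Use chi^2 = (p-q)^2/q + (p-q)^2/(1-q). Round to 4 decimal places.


Chi-squared divergence between Bernoulli distributions:
chi^2 = (p-q)^2/q + (p-q)^2/(1-q).
p = 0.55, q = 0.2, p-q = 0.35.
(p-q)^2 = 0.1225.
term1 = 0.1225/0.2 = 0.6125.
term2 = 0.1225/0.8 = 0.153125.
chi^2 = 0.6125 + 0.153125 = 0.7656

0.7656


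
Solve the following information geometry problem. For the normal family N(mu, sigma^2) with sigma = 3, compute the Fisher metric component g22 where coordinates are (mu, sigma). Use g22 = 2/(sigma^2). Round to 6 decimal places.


For the 2-parameter normal family, the Fisher metric has:
  g11 = 1/sigma^2, g22 = 2/sigma^2.
sigma = 3, sigma^2 = 9.
g22 = 0.222222

0.222222


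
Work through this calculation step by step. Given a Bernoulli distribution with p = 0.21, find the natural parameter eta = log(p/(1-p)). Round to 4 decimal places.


Natural parameter for Bernoulli: eta = log(p/(1-p)).
p = 0.21, 1-p = 0.79.
p/(1-p) = 0.265823.
eta = log(0.265823) = -1.3249

-1.3249


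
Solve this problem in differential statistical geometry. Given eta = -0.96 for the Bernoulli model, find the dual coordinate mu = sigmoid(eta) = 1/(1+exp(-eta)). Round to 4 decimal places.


Dual coordinate (expectation parameter) for Bernoulli:
mu = 1/(1+exp(-eta)).
eta = -0.96.
exp(-eta) = exp(0.96) = 2.611696.
mu = 1/(1+2.611696) = 0.2769

0.2769


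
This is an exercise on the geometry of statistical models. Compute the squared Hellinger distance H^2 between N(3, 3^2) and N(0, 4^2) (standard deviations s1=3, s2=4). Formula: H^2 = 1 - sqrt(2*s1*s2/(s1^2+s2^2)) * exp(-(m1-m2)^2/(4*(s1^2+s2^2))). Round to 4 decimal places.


Squared Hellinger distance for Gaussians:
H^2 = 1 - sqrt(2*s1*s2/(s1^2+s2^2)) * exp(-(m1-m2)^2/(4*(s1^2+s2^2))).
s1^2 = 9, s2^2 = 16, s1^2+s2^2 = 25.
sqrt(2*3*4/(25)) = 0.979796.
(m1-m2)^2 = (3)^2 = 9.
exp(-9/(4*25)) = exp(-0.09) = 0.913931.
H^2 = 1 - 0.979796*0.913931 = 0.1045

0.1045


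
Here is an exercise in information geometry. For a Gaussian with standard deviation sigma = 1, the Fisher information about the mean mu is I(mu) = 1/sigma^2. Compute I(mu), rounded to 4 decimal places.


The Fisher information for the mean of a normal distribution is I(mu) = 1/sigma^2.
sigma = 1, so sigma^2 = 1.
I(mu) = 1/1 = 1.0000

1.0000


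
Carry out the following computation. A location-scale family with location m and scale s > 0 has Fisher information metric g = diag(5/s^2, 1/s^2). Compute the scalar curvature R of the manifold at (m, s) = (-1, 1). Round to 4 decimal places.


The metric has the form g = (A dm^2 + B ds^2)/s^2 with A = 5, B = 1.
Substitute u = sqrt(A/B)*m: g = B*(du^2 + ds^2)/s^2, i.e. B times the
Poincare upper half-plane metric, which has constant Gaussian curvature -1.
Scaling a 2D metric by a constant c divides the Gaussian curvature by c,
so K = -1/B = -1/(1) = -1.0000 everywhere (the point (m, s) = (-1, 1) is irrelevant:
the curvature is constant).
Scalar curvature in dimension 2: R = 2K = -2/(1) = -2.0000.

-2.0000


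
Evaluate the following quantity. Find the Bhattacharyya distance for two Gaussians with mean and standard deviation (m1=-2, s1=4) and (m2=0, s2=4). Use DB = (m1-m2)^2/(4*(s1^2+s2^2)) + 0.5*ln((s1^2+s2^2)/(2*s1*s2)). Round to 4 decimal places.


Bhattacharyya distance between two Gaussians:
DB = (m1-m2)^2/(4*(s1^2+s2^2)) + (1/2)*ln((s1^2+s2^2)/(2*s1*s2)).
(m1-m2)^2 = (-2)^2 = 4.
s1^2+s2^2 = 16 + 16 = 32.
term1 = 4/128 = 0.03125.
term2 = 0.5*ln(32/32.0) = 0.0.
DB = 0.03125 + 0.0 = 0.0313

0.0313


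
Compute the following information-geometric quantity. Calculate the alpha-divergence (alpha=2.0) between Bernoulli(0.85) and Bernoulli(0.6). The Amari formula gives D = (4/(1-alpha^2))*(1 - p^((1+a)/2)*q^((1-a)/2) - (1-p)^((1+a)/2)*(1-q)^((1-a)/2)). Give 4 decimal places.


Amari alpha-divergence:
D = (4/(1-alpha^2))*(1 - p^((1+a)/2)*q^((1-a)/2) - (1-p)^((1+a)/2)*(1-q)^((1-a)/2)).
alpha = 2.0, p = 0.85, q = 0.6.
e1 = (1+alpha)/2 = 1.5, e2 = (1-alpha)/2 = -0.5.
t1 = p^e1 * q^e2 = 0.85^1.5 * 0.6^-0.5 = 1.011702.
t2 = (1-p)^e1 * (1-q)^e2 = 0.15^1.5 * 0.4^-0.5 = 0.091856.
4/(1-alpha^2) = -1.333333.
D = -1.333333*(1 - 1.011702 - 0.091856) = 0.1381

0.1381


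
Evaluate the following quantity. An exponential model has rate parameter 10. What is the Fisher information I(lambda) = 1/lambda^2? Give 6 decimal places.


Fisher information for exponential: I(lambda) = 1/lambda^2.
lambda = 10, lambda^2 = 100.
I = 1/100 = 0.010000

0.010000


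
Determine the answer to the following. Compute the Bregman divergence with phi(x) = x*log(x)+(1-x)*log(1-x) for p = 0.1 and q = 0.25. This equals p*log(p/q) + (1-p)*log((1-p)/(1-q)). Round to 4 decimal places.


Bregman divergence with negative entropy generator:
D = p*log(p/q) + (1-p)*log((1-p)/(1-q)).
p = 0.1, q = 0.25.
p*log(p/q) = 0.1*log(0.1/0.25) = -0.091629.
(1-p)*log((1-p)/(1-q)) = 0.9*log(0.9/0.75) = 0.164089.
D = -0.091629 + 0.164089 = 0.0725

0.0725


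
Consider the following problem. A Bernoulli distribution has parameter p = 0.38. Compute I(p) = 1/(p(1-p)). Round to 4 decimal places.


For Bernoulli(p), Fisher information is I(p) = 1/(p*(1-p)).
p = 0.38, 1-p = 0.62.
p*(1-p) = 0.2356.
I(p) = 1/0.2356 = 4.2445

4.2445


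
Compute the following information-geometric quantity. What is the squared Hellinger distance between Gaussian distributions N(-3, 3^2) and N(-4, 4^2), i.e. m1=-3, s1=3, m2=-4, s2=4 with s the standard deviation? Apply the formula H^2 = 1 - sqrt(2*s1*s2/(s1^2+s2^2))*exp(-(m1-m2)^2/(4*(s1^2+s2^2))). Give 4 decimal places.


Squared Hellinger distance for Gaussians:
H^2 = 1 - sqrt(2*s1*s2/(s1^2+s2^2)) * exp(-(m1-m2)^2/(4*(s1^2+s2^2))).
s1^2 = 9, s2^2 = 16, s1^2+s2^2 = 25.
sqrt(2*3*4/(25)) = 0.979796.
(m1-m2)^2 = (1)^2 = 1.
exp(-1/(4*25)) = exp(-0.01) = 0.99005.
H^2 = 1 - 0.979796*0.99005 = 0.0300

0.0300


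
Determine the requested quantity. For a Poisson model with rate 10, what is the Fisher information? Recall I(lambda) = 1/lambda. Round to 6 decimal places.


Fisher information for Poisson: I(lambda) = 1/lambda.
lambda = 10.
I(lambda) = 1/10 = 0.100000

0.100000


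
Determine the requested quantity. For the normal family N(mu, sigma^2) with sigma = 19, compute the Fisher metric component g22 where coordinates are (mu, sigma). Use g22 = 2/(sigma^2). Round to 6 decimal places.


For the 2-parameter normal family, the Fisher metric has:
  g11 = 1/sigma^2, g22 = 2/sigma^2.
sigma = 19, sigma^2 = 361.
g22 = 0.005540

0.005540


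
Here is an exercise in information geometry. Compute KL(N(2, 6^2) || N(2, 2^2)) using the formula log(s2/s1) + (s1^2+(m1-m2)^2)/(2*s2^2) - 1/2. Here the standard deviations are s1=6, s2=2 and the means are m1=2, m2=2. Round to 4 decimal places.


KL divergence between normal distributions:
KL = log(s2/s1) + (s1^2 + (m1-m2)^2)/(2*s2^2) - 1/2.
log(2/6) = -1.098612.
(6^2 + (2-2)^2)/(2*2^2) = (36 + 0)/8 = 4.5.
KL = -1.098612 + 4.5 - 0.5 = 2.9014

2.9014


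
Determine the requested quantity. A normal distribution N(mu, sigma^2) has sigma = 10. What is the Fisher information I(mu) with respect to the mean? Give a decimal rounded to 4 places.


The Fisher information for the mean of a normal distribution is I(mu) = 1/sigma^2.
sigma = 10, so sigma^2 = 100.
I(mu) = 1/100 = 0.0100

0.0100


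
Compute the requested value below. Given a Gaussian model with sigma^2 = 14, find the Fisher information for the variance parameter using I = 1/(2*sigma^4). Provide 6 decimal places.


Fisher information for variance: I(sigma^2) = 1/(2*sigma^4).
sigma^2 = 14, so sigma^4 = 196.
I = 1/(2*196) = 1/392 = 0.002551

0.002551


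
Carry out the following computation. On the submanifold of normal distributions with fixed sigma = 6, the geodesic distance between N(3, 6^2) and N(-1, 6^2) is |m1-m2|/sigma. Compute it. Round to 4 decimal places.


On the fixed-variance normal subfamily, geodesic distance = |m1-m2|/sigma.
|3 - -1| = 4.
sigma = 6.
d = 4/6 = 0.6667

0.6667


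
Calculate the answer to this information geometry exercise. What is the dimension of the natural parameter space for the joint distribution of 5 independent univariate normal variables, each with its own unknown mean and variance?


Exponential family dimension calculation:
Each univariate normal has two natural parameters (mu/sigma^2 and -1/(2 sigma^2)).
With 5 independent components, dim = 2 * 5 = 10.

10


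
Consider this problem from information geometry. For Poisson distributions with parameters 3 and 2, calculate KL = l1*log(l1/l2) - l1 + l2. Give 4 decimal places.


KL divergence for Poisson:
KL = l1*log(l1/l2) - l1 + l2.
l1 = 3, l2 = 2.
log(3/2) = 0.405465.
l1*log(l1/l2) = 3 * 0.405465 = 1.216395.
KL = 1.216395 - 3 + 2 = 0.2164

0.2164


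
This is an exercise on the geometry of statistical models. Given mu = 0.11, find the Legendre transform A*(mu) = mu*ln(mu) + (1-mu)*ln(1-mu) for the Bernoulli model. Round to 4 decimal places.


Legendre transform for Bernoulli:
A*(mu) = mu*log(mu) + (1-mu)*log(1-mu).
mu = 0.11, 1-mu = 0.89.
mu*log(mu) = 0.11*log(0.11) = -0.2428.
(1-mu)*log(1-mu) = 0.89*log(0.89) = -0.103715.
A* = -0.2428 + -0.103715 = -0.3465

-0.3465


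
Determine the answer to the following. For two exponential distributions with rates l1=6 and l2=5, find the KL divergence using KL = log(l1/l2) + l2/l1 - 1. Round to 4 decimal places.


KL divergence for exponential family:
KL = log(l1/l2) + l2/l1 - 1.
log(6/5) = 0.182322.
5/6 = 0.833333.
KL = 0.182322 + 0.833333 - 1 = 0.0157

0.0157


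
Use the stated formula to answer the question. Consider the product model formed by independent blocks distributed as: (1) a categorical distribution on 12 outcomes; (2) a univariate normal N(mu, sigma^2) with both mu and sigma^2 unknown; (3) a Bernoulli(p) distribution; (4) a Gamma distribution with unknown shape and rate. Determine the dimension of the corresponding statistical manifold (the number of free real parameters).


The dimension of a statistical manifold equals the number of free
(independent) real parameters of the model. For a product of independent
blocks the parameter counts add.
- categorical on 12 outcomes (probabilities sum to 1): 12-1 = 11.
- normal (mu, sigma^2): 2.
- Bernoulli (p): 1.
- Gamma (shape, rate): 2.
Total = 11 + 2 + 1 + 2 = 16.
Dimension = 16

16


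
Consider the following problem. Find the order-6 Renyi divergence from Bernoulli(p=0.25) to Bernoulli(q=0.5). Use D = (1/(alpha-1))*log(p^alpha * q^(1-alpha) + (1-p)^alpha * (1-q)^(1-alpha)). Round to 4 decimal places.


Renyi divergence of order alpha between Bernoulli distributions:
D = (1/(alpha-1))*log(p^alpha * q^(1-alpha) + (1-p)^alpha * (1-q)^(1-alpha)).
alpha = 6, p = 0.25, q = 0.5.
p^alpha * q^(1-alpha) = 0.25^6 * 0.5^-5 = 0.007812.
(1-p)^alpha * (1-q)^(1-alpha) = 0.75^6 * 0.5^-5 = 5.695312.
sum = 0.007812 + 5.695312 = 5.703125.
D = (1/5)*log(5.703125) = 0.3482

0.3482


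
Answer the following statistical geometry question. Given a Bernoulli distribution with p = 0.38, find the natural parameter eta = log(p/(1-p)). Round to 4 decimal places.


Natural parameter for Bernoulli: eta = log(p/(1-p)).
p = 0.38, 1-p = 0.62.
p/(1-p) = 0.612903.
eta = log(0.612903) = -0.4895

-0.4895


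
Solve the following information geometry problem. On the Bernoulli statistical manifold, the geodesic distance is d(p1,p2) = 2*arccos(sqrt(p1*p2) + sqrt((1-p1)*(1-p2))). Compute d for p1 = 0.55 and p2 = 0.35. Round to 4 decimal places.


Geodesic distance on Bernoulli manifold:
d(p1,p2) = 2*arccos(sqrt(p1*p2) + sqrt((1-p1)*(1-p2))).
sqrt(p1*p2) = sqrt(0.55*0.35) = 0.438748.
sqrt((1-p1)*(1-p2)) = sqrt(0.45*0.65) = 0.540833.
arg = 0.438748 + 0.540833 = 0.979581.
d = 2*arccos(0.979581) = 0.4049

0.4049


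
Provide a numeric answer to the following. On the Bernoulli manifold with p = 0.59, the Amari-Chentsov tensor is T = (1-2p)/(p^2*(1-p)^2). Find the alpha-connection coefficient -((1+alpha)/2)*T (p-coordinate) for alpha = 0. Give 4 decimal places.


Skewness (Amari-Chentsov) tensor: T = (1-2p)/(p^2*(1-p)^2).
p = 0.59, 1-2p = -0.18, p^2 = 0.3481, (1-p)^2 = 0.1681.
T = -0.18/(0.3481 * 0.1681) = -3.076102.
In the p-coordinate, Gamma^(alpha) = Gamma^(0) - (alpha/2)*T with Gamma^(0) = (1/2)*g'(p) = -T/2,
so Gamma^(alpha) = -((1+alpha)/2)*T.
alpha = 0, -(1+alpha)/2 = -0.5.
Gamma = -0.5 * -3.076102 = 1.5381

1.5381


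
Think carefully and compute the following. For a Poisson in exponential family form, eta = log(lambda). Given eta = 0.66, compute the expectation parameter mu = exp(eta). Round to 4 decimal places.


Expectation parameter for Poisson exponential family:
mu = exp(eta).
eta = 0.66.
mu = exp(0.66) = 1.9348

1.9348


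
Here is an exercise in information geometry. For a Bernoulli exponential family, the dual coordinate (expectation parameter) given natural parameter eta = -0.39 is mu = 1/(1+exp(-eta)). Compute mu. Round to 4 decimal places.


Dual coordinate (expectation parameter) for Bernoulli:
mu = 1/(1+exp(-eta)).
eta = -0.39.
exp(-eta) = exp(0.39) = 1.476981.
mu = 1/(1+1.476981) = 0.4037

0.4037


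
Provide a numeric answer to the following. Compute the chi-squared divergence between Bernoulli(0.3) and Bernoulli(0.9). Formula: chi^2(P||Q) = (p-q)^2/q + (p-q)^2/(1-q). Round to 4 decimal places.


Chi-squared divergence between Bernoulli distributions:
chi^2 = (p-q)^2/q + (p-q)^2/(1-q).
p = 0.3, q = 0.9, p-q = -0.6.
(p-q)^2 = 0.36.
term1 = 0.36/0.9 = 0.4.
term2 = 0.36/0.1 = 3.6.
chi^2 = 0.4 + 3.6 = 4.0000

4.0000


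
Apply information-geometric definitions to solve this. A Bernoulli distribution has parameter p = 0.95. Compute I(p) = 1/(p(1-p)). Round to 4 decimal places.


For Bernoulli(p), Fisher information is I(p) = 1/(p*(1-p)).
p = 0.95, 1-p = 0.05.
p*(1-p) = 0.0475.
I(p) = 1/0.0475 = 21.0526

21.0526


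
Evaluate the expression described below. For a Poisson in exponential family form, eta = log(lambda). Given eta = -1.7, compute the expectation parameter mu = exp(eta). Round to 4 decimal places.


Expectation parameter for Poisson exponential family:
mu = exp(eta).
eta = -1.7.
mu = exp(-1.7) = 0.1827

0.1827


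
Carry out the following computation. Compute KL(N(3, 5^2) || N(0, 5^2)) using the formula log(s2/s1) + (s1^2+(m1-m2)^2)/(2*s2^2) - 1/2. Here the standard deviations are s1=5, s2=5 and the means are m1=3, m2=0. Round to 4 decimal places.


KL divergence between normal distributions:
KL = log(s2/s1) + (s1^2 + (m1-m2)^2)/(2*s2^2) - 1/2.
log(5/5) = 0.0.
(5^2 + (3-0)^2)/(2*5^2) = (25 + 9)/50 = 0.68.
KL = 0.0 + 0.68 - 0.5 = 0.1800

0.1800


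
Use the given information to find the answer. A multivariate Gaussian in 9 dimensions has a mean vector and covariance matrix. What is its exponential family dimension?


Exponential family dimension calculation:
For 9-dim MVN: mean has 9 params, covariance has 9*10/2 = 45 unique entries.
Total dim = 9 + 45 = 54.

54


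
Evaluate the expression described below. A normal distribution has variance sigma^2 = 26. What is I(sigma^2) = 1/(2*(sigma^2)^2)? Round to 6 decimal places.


Fisher information for variance: I(sigma^2) = 1/(2*sigma^4).
sigma^2 = 26, so sigma^4 = 676.
I = 1/(2*676) = 1/1352 = 0.000740

0.000740


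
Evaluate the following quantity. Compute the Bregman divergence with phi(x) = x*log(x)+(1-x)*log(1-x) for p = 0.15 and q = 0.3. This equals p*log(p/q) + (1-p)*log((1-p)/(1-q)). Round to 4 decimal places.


Bregman divergence with negative entropy generator:
D = p*log(p/q) + (1-p)*log((1-p)/(1-q)).
p = 0.15, q = 0.3.
p*log(p/q) = 0.15*log(0.15/0.3) = -0.103972.
(1-p)*log((1-p)/(1-q)) = 0.85*log(0.85/0.7) = 0.165033.
D = -0.103972 + 0.165033 = 0.0611

0.0611


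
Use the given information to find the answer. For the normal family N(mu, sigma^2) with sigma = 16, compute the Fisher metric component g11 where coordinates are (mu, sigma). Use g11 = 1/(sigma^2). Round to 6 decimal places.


For the 2-parameter normal family, the Fisher metric has:
  g11 = 1/sigma^2, g22 = 2/sigma^2.
sigma = 16, sigma^2 = 256.
g11 = 0.003906

0.003906


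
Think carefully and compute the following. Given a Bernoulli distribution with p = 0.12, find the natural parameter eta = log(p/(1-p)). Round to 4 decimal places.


Natural parameter for Bernoulli: eta = log(p/(1-p)).
p = 0.12, 1-p = 0.88.
p/(1-p) = 0.136364.
eta = log(0.136364) = -1.9924

-1.9924


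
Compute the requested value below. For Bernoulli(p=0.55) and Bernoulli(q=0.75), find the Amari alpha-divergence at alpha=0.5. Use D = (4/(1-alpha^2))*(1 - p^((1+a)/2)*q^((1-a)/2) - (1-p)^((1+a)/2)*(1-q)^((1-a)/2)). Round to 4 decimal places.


Amari alpha-divergence:
D = (4/(1-alpha^2))*(1 - p^((1+a)/2)*q^((1-a)/2) - (1-p)^((1+a)/2)*(1-q)^((1-a)/2)).
alpha = 0.5, p = 0.55, q = 0.75.
e1 = (1+alpha)/2 = 0.75, e2 = (1-alpha)/2 = 0.25.
t1 = p^e1 * q^e2 = 0.55^0.75 * 0.75^0.25 = 0.594343.
t2 = (1-p)^e1 * (1-q)^e2 = 0.45^0.75 * 0.25^0.25 = 0.388503.
4/(1-alpha^2) = 5.333333.
D = 5.333333*(1 - 0.594343 - 0.388503) = 0.0915

0.0915


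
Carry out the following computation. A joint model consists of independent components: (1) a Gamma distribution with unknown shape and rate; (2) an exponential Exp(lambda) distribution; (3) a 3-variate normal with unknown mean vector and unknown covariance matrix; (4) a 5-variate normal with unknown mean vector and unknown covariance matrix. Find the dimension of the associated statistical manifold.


The dimension of a statistical manifold equals the number of free
(independent) real parameters of the model. For a product of independent
blocks the parameter counts add.
- Gamma (shape, rate): 2.
- exponential (lambda): 1.
- 3-variate normal: 3 (mean) + 3*4/2 = 6 (symmetric covariance) = 9.
- 5-variate normal: 5 (mean) + 5*6/2 = 15 (symmetric covariance) = 20.
Total = 2 + 1 + 9 + 20 = 32.
Dimension = 32

32


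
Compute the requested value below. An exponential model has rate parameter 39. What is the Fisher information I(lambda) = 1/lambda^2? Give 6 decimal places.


Fisher information for exponential: I(lambda) = 1/lambda^2.
lambda = 39, lambda^2 = 1521.
I = 1/1521 = 0.000657

0.000657


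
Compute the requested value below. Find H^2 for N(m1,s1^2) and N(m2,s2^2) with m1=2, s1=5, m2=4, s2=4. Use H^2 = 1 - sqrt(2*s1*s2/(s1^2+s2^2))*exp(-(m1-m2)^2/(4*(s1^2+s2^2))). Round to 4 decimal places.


Squared Hellinger distance for Gaussians:
H^2 = 1 - sqrt(2*s1*s2/(s1^2+s2^2)) * exp(-(m1-m2)^2/(4*(s1^2+s2^2))).
s1^2 = 25, s2^2 = 16, s1^2+s2^2 = 41.
sqrt(2*5*4/(41)) = 0.98773.
(m1-m2)^2 = (-2)^2 = 4.
exp(-4/(4*41)) = exp(-0.02439) = 0.975905.
H^2 = 1 - 0.98773*0.975905 = 0.0361

0.0361


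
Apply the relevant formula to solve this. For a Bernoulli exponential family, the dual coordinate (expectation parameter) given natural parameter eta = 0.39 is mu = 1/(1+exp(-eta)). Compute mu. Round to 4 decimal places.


Dual coordinate (expectation parameter) for Bernoulli:
mu = 1/(1+exp(-eta)).
eta = 0.39.
exp(-eta) = exp(-0.39) = 0.677057.
mu = 1/(1+0.677057) = 0.5963

0.5963


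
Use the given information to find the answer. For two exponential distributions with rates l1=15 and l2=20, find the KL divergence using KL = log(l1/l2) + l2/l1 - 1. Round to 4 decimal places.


KL divergence for exponential family:
KL = log(l1/l2) + l2/l1 - 1.
log(15/20) = -0.287682.
20/15 = 1.333333.
KL = -0.287682 + 1.333333 - 1 = 0.0457

0.0457


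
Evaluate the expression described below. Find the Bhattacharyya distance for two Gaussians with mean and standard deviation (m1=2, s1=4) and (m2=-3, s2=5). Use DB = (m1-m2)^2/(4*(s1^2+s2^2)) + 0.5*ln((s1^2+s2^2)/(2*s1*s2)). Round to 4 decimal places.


Bhattacharyya distance between two Gaussians:
DB = (m1-m2)^2/(4*(s1^2+s2^2)) + (1/2)*ln((s1^2+s2^2)/(2*s1*s2)).
(m1-m2)^2 = (5)^2 = 25.
s1^2+s2^2 = 16 + 25 = 41.
term1 = 25/164 = 0.152439.
term2 = 0.5*ln(41/40.0) = 0.012346.
DB = 0.152439 + 0.012346 = 0.1648

0.1648


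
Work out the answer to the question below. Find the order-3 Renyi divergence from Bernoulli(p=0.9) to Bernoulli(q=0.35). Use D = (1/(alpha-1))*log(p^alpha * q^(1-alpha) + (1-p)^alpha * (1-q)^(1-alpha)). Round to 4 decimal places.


Renyi divergence of order alpha between Bernoulli distributions:
D = (1/(alpha-1))*log(p^alpha * q^(1-alpha) + (1-p)^alpha * (1-q)^(1-alpha)).
alpha = 3, p = 0.9, q = 0.35.
p^alpha * q^(1-alpha) = 0.9^3 * 0.35^-2 = 5.95102.
(1-p)^alpha * (1-q)^(1-alpha) = 0.1^3 * 0.65^-2 = 0.002367.
sum = 5.95102 + 0.002367 = 5.953387.
D = (1/2)*log(5.953387) = 0.8920

0.8920


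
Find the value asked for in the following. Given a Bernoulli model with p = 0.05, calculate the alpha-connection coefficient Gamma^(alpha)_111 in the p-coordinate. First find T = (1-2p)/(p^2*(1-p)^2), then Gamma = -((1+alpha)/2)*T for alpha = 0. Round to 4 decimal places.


Skewness (Amari-Chentsov) tensor: T = (1-2p)/(p^2*(1-p)^2).
p = 0.05, 1-2p = 0.9, p^2 = 0.0025, (1-p)^2 = 0.9025.
T = 0.9/(0.0025 * 0.9025) = 398.891967.
In the p-coordinate, Gamma^(alpha) = Gamma^(0) - (alpha/2)*T with Gamma^(0) = (1/2)*g'(p) = -T/2,
so Gamma^(alpha) = -((1+alpha)/2)*T.
alpha = 0, -(1+alpha)/2 = -0.5.
Gamma = -0.5 * 398.891967 = -199.4460

-199.4460


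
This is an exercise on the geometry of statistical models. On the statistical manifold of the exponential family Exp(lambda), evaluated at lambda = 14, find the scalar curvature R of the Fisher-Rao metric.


This family has a single free parameter, so its statistical manifold
is 1-dimensional. The Riemann curvature tensor of any 1-dimensional
Riemannian manifold vanishes identically, so R = 0.

0


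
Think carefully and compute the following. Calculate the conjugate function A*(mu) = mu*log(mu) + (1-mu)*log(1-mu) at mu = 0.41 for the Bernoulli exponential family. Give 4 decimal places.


Legendre transform for Bernoulli:
A*(mu) = mu*log(mu) + (1-mu)*log(1-mu).
mu = 0.41, 1-mu = 0.59.
mu*log(mu) = 0.41*log(0.41) = -0.365555.
(1-mu)*log(1-mu) = 0.59*log(0.59) = -0.311303.
A* = -0.365555 + -0.311303 = -0.6769

-0.6769


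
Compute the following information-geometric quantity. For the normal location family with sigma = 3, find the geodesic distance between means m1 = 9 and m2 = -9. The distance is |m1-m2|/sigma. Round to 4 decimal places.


On the fixed-variance normal subfamily, geodesic distance = |m1-m2|/sigma.
|9 - -9| = 18.
sigma = 3.
d = 18/3 = 6.0000

6.0000


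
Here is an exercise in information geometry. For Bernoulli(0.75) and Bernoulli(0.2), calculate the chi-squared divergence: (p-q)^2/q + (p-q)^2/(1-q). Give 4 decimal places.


Chi-squared divergence between Bernoulli distributions:
chi^2 = (p-q)^2/q + (p-q)^2/(1-q).
p = 0.75, q = 0.2, p-q = 0.55.
(p-q)^2 = 0.3025.
term1 = 0.3025/0.2 = 1.5125.
term2 = 0.3025/0.8 = 0.378125.
chi^2 = 1.5125 + 0.378125 = 1.8906

1.8906


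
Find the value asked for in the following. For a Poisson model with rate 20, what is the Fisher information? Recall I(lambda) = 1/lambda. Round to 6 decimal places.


Fisher information for Poisson: I(lambda) = 1/lambda.
lambda = 20.
I(lambda) = 1/20 = 0.050000

0.050000


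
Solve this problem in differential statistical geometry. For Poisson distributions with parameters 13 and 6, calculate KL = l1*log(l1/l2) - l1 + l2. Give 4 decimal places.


KL divergence for Poisson:
KL = l1*log(l1/l2) - l1 + l2.
l1 = 13, l2 = 6.
log(13/6) = 0.77319.
l1*log(l1/l2) = 13 * 0.77319 = 10.051469.
KL = 10.051469 - 13 + 6 = 3.0515

3.0515


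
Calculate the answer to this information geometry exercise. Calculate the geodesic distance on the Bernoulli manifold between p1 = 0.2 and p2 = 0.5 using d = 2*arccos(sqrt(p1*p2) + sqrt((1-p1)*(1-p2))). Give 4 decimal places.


Geodesic distance on Bernoulli manifold:
d(p1,p2) = 2*arccos(sqrt(p1*p2) + sqrt((1-p1)*(1-p2))).
sqrt(p1*p2) = sqrt(0.2*0.5) = 0.316228.
sqrt((1-p1)*(1-p2)) = sqrt(0.8*0.5) = 0.632456.
arg = 0.316228 + 0.632456 = 0.948683.
d = 2*arccos(0.948683) = 0.6435

0.6435


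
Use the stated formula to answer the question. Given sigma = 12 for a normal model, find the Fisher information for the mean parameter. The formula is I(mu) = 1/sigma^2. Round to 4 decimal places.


The Fisher information for the mean of a normal distribution is I(mu) = 1/sigma^2.
sigma = 12, so sigma^2 = 144.
I(mu) = 1/144 = 0.0069

0.0069


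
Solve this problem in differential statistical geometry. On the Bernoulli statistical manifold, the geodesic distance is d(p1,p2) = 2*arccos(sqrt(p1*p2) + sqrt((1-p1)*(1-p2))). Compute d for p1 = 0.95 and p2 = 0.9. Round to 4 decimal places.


Geodesic distance on Bernoulli manifold:
d(p1,p2) = 2*arccos(sqrt(p1*p2) + sqrt((1-p1)*(1-p2))).
sqrt(p1*p2) = sqrt(0.95*0.9) = 0.924662.
sqrt((1-p1)*(1-p2)) = sqrt(0.05*0.1) = 0.070711.
arg = 0.924662 + 0.070711 = 0.995373.
d = 2*arccos(0.995373) = 0.1925

0.1925


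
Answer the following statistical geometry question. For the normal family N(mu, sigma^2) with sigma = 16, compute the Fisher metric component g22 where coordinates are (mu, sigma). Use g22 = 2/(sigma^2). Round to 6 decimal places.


For the 2-parameter normal family, the Fisher metric has:
  g11 = 1/sigma^2, g22 = 2/sigma^2.
sigma = 16, sigma^2 = 256.
g22 = 0.007813

0.007813


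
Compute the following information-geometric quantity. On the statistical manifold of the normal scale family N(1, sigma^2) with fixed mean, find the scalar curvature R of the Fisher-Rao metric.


This family has a single free parameter, so its statistical manifold
is 1-dimensional. The Riemann curvature tensor of any 1-dimensional
Riemannian manifold vanishes identically, so R = 0.

0


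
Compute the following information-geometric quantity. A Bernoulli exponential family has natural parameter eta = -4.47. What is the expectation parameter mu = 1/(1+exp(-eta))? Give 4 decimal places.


Dual coordinate (expectation parameter) for Bernoulli:
mu = 1/(1+exp(-eta)).
eta = -4.47.
exp(-eta) = exp(4.47) = 87.356723.
mu = 1/(1+87.356723) = 0.0113

0.0113


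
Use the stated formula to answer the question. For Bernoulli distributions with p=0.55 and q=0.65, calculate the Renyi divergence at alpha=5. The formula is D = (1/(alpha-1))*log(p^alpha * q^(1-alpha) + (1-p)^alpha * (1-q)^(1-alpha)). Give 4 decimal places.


Renyi divergence of order alpha between Bernoulli distributions:
D = (1/(alpha-1))*log(p^alpha * q^(1-alpha) + (1-p)^alpha * (1-q)^(1-alpha)).
alpha = 5, p = 0.55, q = 0.65.
p^alpha * q^(1-alpha) = 0.55^5 * 0.65^-4 = 0.281942.
(1-p)^alpha * (1-q)^(1-alpha) = 0.45^5 * 0.35^-4 = 1.229675.
sum = 0.281942 + 1.229675 = 1.511617.
D = (1/4)*log(1.511617) = 0.1033

0.1033


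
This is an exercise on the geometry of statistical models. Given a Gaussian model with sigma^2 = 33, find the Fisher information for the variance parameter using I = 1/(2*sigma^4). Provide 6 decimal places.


Fisher information for variance: I(sigma^2) = 1/(2*sigma^4).
sigma^2 = 33, so sigma^4 = 1089.
I = 1/(2*1089) = 1/2178 = 0.000459

0.000459


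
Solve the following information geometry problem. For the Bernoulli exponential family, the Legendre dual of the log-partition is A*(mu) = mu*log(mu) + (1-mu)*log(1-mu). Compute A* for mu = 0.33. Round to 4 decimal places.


Legendre transform for Bernoulli:
A*(mu) = mu*log(mu) + (1-mu)*log(1-mu).
mu = 0.33, 1-mu = 0.67.
mu*log(mu) = 0.33*log(0.33) = -0.365859.
(1-mu)*log(1-mu) = 0.67*log(0.67) = -0.26832.
A* = -0.365859 + -0.26832 = -0.6342

-0.6342
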